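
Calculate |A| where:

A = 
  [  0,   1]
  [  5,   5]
For a 2×2 matrix, det = ad - bc = (0)(5) - (1)(5) = -5

det(A) = -5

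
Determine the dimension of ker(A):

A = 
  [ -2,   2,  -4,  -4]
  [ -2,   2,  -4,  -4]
nullity(A) = 3

Row reduce:
R2 → R2 - (1)·R1
REF = 
  [ -2,   2,  -4,  -4]
  [  0,   0,   0,   0]
Pivot columns: 1 → 1 pivot.
rank(A) = 1, so nullity(A) = 4 - 1 = 3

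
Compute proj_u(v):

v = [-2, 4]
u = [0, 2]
v·u = (-2)(0) + (4)(2) = 8
u·u = (0)² + (2)² = 4
proj_u(v) = (v·u / u·u) × u = (8/4) × u = (2) × u

proj_u(v) = [0, 4]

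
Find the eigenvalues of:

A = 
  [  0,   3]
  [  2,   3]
λ = (3 + √33)/2, (3 - √33)/2  (≈ 4.372, -1.372)

tr(A) = 3, det(A) = -6
Characteristic polynomial: λ² - tr(A)λ + det(A) = λ² - 3λ - 6
λ² - 3λ - 6 = 0  ⇒  λ = (3 ± √((-3)² - 4·(-6)))/2 = (3 ± √(33))/2
  = (3 + √33)/2,  (3 - √33)/2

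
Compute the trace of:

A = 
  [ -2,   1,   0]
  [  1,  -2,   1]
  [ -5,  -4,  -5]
-9

tr(A) = -2 + -2 + -5 = -9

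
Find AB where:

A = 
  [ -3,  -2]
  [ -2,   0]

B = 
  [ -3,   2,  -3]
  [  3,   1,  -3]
AB = 
  [  3,  -8,  15]
  [  6,  -4,   6]

A is 2×2 and B is 2×3, so AB is 2×3. Each entry is (row of A)·(column of B):
AB[1,1] = (-3)(-3) + (-2)(3) = 3
AB[1,2] = (-3)(2) + (-2)(1) = -8
AB[1,3] = (-3)(-3) + (-2)(-3) = 15
AB[2,1] = (-2)(-3) + (0)(3) = 6
AB[2,2] = (-2)(2) + (0)(1) = -4
AB[2,3] = (-2)(-3) + (0)(-3) = 6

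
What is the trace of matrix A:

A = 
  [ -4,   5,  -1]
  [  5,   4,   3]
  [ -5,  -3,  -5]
-5

tr(A) = -4 + 4 + -5 = -5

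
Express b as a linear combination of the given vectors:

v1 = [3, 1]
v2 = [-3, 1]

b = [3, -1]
c1 = 0, c2 = -1

b = 0·v1 + -1·v2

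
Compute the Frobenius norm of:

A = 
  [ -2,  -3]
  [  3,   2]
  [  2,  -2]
||A||_F = 5.831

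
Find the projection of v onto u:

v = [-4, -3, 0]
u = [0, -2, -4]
proj_u(v) = [0, -3/5, -6/5]

v·u = (-4)(0) + (-3)(-2) + (0)(-4) = 6
u·u = (0)² + (-2)² + (-4)² = 20
proj_u(v) = (v·u / u·u) × u = (6/20) × u = (3/10) × u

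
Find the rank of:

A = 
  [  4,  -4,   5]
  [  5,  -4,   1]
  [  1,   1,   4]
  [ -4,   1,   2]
Row reduce:
R2 → R2 - (5/4)·R1
R3 → R3 - (1/4)·R1
R4 → R4 + (1)·R1
R3 → R3 - (2)·R2
R4 → R4 + (3)·R2
R4 → R4 + (35/53)·R3
REF = 
  [    4,    -4,     5]
  [    0,     1, -21/4]
  [    0,     0,  53/4]
  [    0,     0,     0]
Pivot columns: 1, 2, 3 → 3 pivots.

rank(A) = 3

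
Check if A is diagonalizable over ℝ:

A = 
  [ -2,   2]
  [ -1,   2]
Yes

tr(A) = 0, det(A) = -2
Characteristic polynomial: λ² - tr(A)λ + det(A) = λ² - 2
λ² - 2 = 0  ⇒  λ = (0 ± √((0)² - 4·(-2)))/2 = (0 ± √(8))/2
  = √2,  -√2
Eigenvalues: √2, -√2  (≈ 1.414, -1.414)
The two irrational eigenvalues are distinct (simple), so each has alg. mult. = geom. mult. = 1.
Sum of geometric multiplicities equals n, so A has n independent eigenvectors.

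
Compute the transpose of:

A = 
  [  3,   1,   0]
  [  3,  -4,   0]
Aᵀ = 
  [  3,   3]
  [  1,  -4]
  [  0,   0]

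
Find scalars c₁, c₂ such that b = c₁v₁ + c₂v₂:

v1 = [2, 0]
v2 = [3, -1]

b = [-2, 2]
c1 = 2, c2 = -2

b = 2·v1 + -2·v2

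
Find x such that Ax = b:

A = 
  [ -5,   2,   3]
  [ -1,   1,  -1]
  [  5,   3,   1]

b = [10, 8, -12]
x = [-3, 2, -3]

Row reduce the augmented matrix [A|b]:
R2 → R2 - (1/5)·R1
R3 → R3 + (1)·R1
R3 → R3 - (25/3)·R2
REF = 
  [  -5,    2,    3,   10]
  [   0,  3/5, -8/5,    6]
  [   0,    0, 52/3,  -52]

Back-substitution:
x₃ = (-52) / (52/3) = -3
x₂ = (6 - (-8/5)(-3)) / (3/5) = 2
x₁ = (10 - (2)(2) - (3)(-3)) / (-5) = -3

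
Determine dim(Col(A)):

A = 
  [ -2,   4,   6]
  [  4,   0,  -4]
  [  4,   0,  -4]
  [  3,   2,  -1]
dim(Col(A)) = 2

Row reduce:
R2 → R2 + (2)·R1
R3 → R3 + (2)·R1
R4 → R4 + (3/2)·R1
R3 → R3 - (1)·R2
R4 → R4 - (1)·R2
REF = 
  [ -2,   4,   6]
  [  0,   8,   8]
  [  0,   0,   0]
  [  0,   0,   0]
Pivot columns: 1, 2 → 2 pivots.
dim(Col(A)) = number of pivot columns = 2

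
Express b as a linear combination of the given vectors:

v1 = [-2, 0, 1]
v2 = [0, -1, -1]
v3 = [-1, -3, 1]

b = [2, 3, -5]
c1 = 0, c2 = 3, c3 = -2

b = 0·v1 + 3·v2 + -2·v3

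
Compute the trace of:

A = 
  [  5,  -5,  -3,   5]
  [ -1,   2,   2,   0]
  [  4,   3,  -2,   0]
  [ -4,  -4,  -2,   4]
9

tr(A) = 5 + 2 + -2 + 4 = 9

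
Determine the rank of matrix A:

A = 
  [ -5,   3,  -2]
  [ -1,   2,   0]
Row reduce:
R2 → R2 - (1/5)·R1
REF = 
  [ -5,   3,  -2]
  [  0, 7/5, 2/5]
Pivot columns: 1, 2 → 2 pivots.

rank(A) = 2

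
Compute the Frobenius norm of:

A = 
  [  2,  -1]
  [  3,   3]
||A||_F = 4.796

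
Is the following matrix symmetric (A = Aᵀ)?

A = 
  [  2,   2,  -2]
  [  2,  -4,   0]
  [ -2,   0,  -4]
Yes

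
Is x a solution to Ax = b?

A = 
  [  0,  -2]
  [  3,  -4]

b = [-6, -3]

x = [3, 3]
Yes

Ax = [-6, -3] = b ✓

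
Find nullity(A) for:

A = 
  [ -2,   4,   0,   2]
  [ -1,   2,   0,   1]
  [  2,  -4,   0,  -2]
nullity(A) = 3

Row reduce:
R2 → R2 - (1/2)·R1
R3 → R3 + (1)·R1
REF = 
  [ -2,   4,   0,   2]
  [  0,   0,   0,   0]
  [  0,   0,   0,   0]
Pivot columns: 1 → 1 pivot.
rank(A) = 1, so nullity(A) = 4 - 1 = 3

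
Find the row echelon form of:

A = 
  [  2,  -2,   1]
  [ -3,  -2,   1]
Row operations:
R2 → R2 + (3/2)·R1

Resulting echelon form:
REF = 
  [  2,  -2,   1]
  [  0,  -5, 5/2]

Rank = 2 (number of non-zero pivot rows).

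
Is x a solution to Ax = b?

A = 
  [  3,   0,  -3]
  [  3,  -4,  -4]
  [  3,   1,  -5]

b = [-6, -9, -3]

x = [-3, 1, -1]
Yes

Ax = [-6, -9, -3] = b ✓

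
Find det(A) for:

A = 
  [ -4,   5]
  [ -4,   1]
16

For a 2×2 matrix, det = ad - bc = (-4)(1) - (5)(-4) = 16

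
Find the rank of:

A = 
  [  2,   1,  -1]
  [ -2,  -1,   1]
rank(A) = 1

Row reduce:
R2 → R2 + (1)·R1
REF = 
  [  2,   1,  -1]
  [  0,   0,   0]
Pivot columns: 1 → 1 pivot.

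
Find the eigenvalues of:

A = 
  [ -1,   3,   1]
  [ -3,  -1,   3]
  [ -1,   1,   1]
Characteristic polynomial: det(λI - A) = λ³ + λ² + 6λ
The constant term is 0, so λ = 0 is a root: p(λ) = λ(λ² + λ + 6)
λ² + λ + 6 = 0  ⇒  λ = (-1 ± √((1)² - 4·(6)))/2 = (-1 ± √(-23))/2
  = (-1 + i√23)/2,  (-1 - i√23)/2

λ = 0, (-1 + i√23)/2, (-1 - i√23)/2  (≈ 0, -0.5 + 2.398i, -0.5 - 2.398i)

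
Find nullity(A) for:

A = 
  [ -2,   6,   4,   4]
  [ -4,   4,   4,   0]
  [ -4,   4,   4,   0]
nullity(A) = 2

Row reduce:
R2 → R2 - (2)·R1
R3 → R3 - (2)·R1
R3 → R3 - (1)·R2
REF = 
  [ -2,   6,   4,   4]
  [  0,  -8,  -4,  -8]
  [  0,   0,   0,   0]
Pivot columns: 1, 2 → 2 pivots.
rank(A) = 2, so nullity(A) = 4 - 2 = 2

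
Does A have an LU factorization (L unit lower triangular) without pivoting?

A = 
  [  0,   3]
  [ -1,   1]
No.
A[1,1] = 0 but A[2,1] = -1 ≠ 0. Any LU with L unit lower triangular has (LU)[1,1] = U[1,1] and (LU)[2,1] = L[2,1]·U[1,1]; matching A forces U[1,1] = 0, which then forces (LU)[2,1] = 0 ≠ -1. A row swap (pivoting) is required.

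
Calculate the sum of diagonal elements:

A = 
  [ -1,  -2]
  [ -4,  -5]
-6

tr(A) = -1 + -5 = -6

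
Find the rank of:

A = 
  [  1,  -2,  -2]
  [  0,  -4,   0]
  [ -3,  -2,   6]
Row reduce:
R3 → R3 + (3)·R1
R3 → R3 - (2)·R2
REF = 
  [  1,  -2,  -2]
  [  0,  -4,   0]
  [  0,   0,   0]
Pivot columns: 1, 2 → 2 pivots.

rank(A) = 2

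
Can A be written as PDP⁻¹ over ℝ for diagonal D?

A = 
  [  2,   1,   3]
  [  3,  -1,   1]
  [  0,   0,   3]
Yes

Characteristic polynomial: det(λI - A) = λ³ - 4λ² - 2λ + 15
Testing integer divisors of the constant term: p(3) = 0, so (λ - 3) is a factor:
p(λ) = (λ - 3)(λ² - λ - 5)
λ² - λ - 5 = 0  ⇒  λ = (1 ± √((-1)² - 4·(-5)))/2 = (1 ± √(21))/2
  = (1 + √21)/2,  (1 - √21)/2
Eigenvalues: 3, (1 + √21)/2, (1 - √21)/2  (≈ 3, 2.791, -1.791)
The two irrational eigenvalues are distinct (simple), so each has alg. mult. = geom. mult. = 1.
λ=3: alg. mult. = 1, geom. mult. = 3 - rank(A - (3)I) = 3 - 2 = 1
Sum of geometric multiplicities equals n, so A has n independent eigenvectors.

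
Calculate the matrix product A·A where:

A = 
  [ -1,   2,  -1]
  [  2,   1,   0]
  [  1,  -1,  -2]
A² = A·A:
A²[1,1] = (-1)(-1) + (2)(2) + (-1)(1) = 4
A²[1,2] = (-1)(2) + (2)(1) + (-1)(-1) = 1
A²[1,3] = (-1)(-1) + (2)(0) + (-1)(-2) = 3
A²[2,1] = (2)(-1) + (1)(2) + (0)(1) = 0
A²[2,2] = (2)(2) + (1)(1) + (0)(-1) = 5
A²[2,3] = (2)(-1) + (1)(0) + (0)(-2) = -2
A²[3,1] = (1)(-1) + (-1)(2) + (-2)(1) = -5
A²[3,2] = (1)(2) + (-1)(1) + (-2)(-1) = 3
A²[3,3] = (1)(-1) + (-1)(0) + (-2)(-2) = 3
A² = 
  [  4,   1,   3]
  [  0,   5,  -2]
  [ -5,   3,   3]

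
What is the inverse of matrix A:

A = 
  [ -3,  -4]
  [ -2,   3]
det(A) = (-3)(3) - (-4)(-2) = -17
For a 2×2 matrix, A⁻¹ = (1/det(A)) · [[d, -b], [-c, a]]
    = (-1/17) · [[3, 4], [2, -3]]

A⁻¹ = 
  [-3/17, -4/17]
  [-2/17,  3/17]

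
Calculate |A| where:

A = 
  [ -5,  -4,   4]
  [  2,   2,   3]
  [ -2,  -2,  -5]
4

Cofactor expansion along row 1:
det(A) = (-5)·((2)(-5) - (3)(-2)) - (-4)·((2)(-5) - (3)(-2)) + (4)·((2)(-2) - (2)(-2))
  = (-5)(-4) - (-4)(-4) + (4)(0)
  = 4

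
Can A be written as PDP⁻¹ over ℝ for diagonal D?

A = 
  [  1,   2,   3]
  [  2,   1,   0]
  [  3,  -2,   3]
Yes

Characteristic polynomial: det(λI - A) = λ³ - 5λ² - 6λ + 30
Testing integer divisors of the constant term: p(5) = 0, so (λ - 5) is a factor:
p(λ) = (λ - 5)(λ² - 6)
λ² - 6 = 0  ⇒  λ = (0 ± √((0)² - 4·(-6)))/2 = (0 ± √(24))/2
  = √6,  -√6
Eigenvalues: 5, √6, -√6  (≈ 5, 2.449, -2.449)
The two irrational eigenvalues are distinct (simple), so each has alg. mult. = geom. mult. = 1.
λ=5: alg. mult. = 1, geom. mult. = 3 - rank(A - (5)I) = 3 - 2 = 1
Sum of geometric multiplicities equals n, so A has n independent eigenvectors.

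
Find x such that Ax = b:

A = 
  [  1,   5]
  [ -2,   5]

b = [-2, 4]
x = [-2, 0]

Row reduce the augmented matrix [A|b]:
R2 → R2 + (2)·R1
REF = 
  [  1,   5,  -2]
  [  0,  15,   0]

Back-substitution:
x₂ = 0 / 15 = 0
x₁ = (-2 - (5)(0)) / 1 = -2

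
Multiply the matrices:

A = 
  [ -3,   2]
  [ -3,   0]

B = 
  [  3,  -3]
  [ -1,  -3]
AB = 
  [-11,   3]
  [ -9,   9]

A is 2×2 and B is 2×2, so AB is 2×2. Each entry is (row of A)·(column of B):
AB[1,1] = (-3)(3) + (2)(-1) = -11
AB[1,2] = (-3)(-3) + (2)(-3) = 3
AB[2,1] = (-3)(3) + (0)(-1) = -9
AB[2,2] = (-3)(-3) + (0)(-3) = 9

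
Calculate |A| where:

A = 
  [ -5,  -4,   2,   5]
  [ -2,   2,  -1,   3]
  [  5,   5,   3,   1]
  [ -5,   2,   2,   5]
Cofactor expansion along row 1: det(A) = a₁₁M₁₁ - a₁₂M₁₂ + a₁₃M₁₃ - a₁₄M₁₄

M₁₁ = det[[2, -1, 3]; [5, 3, 1]; [2, 2, 5]]
  = (2)·((3)(5) - (1)(2)) - (-1)·((5)(5) - (1)(2)) + (3)·((5)(2) - (3)(2))
  = (2)(13) - (-1)(23) + (3)(4)
  = 61
M₁₂ = det[[-2, -1, 3]; [5, 3, 1]; [-5, 2, 5]]
  = (-2)·((3)(5) - (1)(2)) - (-1)·((5)(5) - (1)(-5)) + (3)·((5)(2) - (3)(-5))
  = (-2)(13) - (-1)(30) + (3)(25)
  = 79
M₁₃ = det[[-2, 2, 3]; [5, 5, 1]; [-5, 2, 5]]
  = (-2)·((5)(5) - (1)(2)) - (2)·((5)(5) - (1)(-5)) + (3)·((5)(2) - (5)(-5))
  = (-2)(23) - (2)(30) + (3)(35)
  = -1
M₁₄ = det[[-2, 2, -1]; [5, 5, 3]; [-5, 2, 2]]
  = (-2)·((5)(2) - (3)(2)) - (2)·((5)(2) - (3)(-5)) + (-1)·((5)(2) - (5)(-5))
  = (-2)(4) - (2)(25) + (-1)(35)
  = -93

det(A) = (-5)(61) - (-4)(79) + (2)(-1) - (5)(-93) = 474

det(A) = 474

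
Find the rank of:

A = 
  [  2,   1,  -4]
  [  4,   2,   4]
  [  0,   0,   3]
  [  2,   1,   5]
Row reduce:
R2 → R2 - (2)·R1
R4 → R4 - (1)·R1
R3 → R3 - (1/4)·R2
R4 → R4 - (3/4)·R2
REF = 
  [  2,   1,  -4]
  [  0,   0,  12]
  [  0,   0,   0]
  [  0,   0,   0]
Pivot columns: 1, 3 → 2 pivots.

rank(A) = 2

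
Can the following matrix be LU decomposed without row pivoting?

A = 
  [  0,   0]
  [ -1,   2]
No.
A[1,1] = 0 but A[2,1] = -1 ≠ 0. Any LU with L unit lower triangular has (LU)[1,1] = U[1,1] and (LU)[2,1] = L[2,1]·U[1,1]; matching A forces U[1,1] = 0, which then forces (LU)[2,1] = 0 ≠ -1. A row swap (pivoting) is required.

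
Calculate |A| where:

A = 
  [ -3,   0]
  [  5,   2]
For a 2×2 matrix, det = ad - bc = (-3)(2) - (0)(5) = -6

det(A) = -6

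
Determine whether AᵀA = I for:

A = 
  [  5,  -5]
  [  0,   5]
No

AᵀA = 
  [ 25, -25]
  [-25,  50]
≠ I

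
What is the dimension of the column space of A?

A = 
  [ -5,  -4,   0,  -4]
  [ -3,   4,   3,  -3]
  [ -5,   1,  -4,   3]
Row reduce:
R2 → R2 - (3/5)·R1
R3 → R3 - (1)·R1
R3 → R3 - (25/32)·R2
REF = 
  [     -5,      -4,       0,      -4]
  [      0,    32/5,       3,    -3/5]
  [      0,       0, -203/32,  239/32]
Pivot columns: 1, 2, 3 → 3 pivots.
dim(Col(A)) = number of pivot columns = 3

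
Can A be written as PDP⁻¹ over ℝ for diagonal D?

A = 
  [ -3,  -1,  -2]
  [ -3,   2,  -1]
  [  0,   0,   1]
Yes

Characteristic polynomial: det(λI - A) = λ³ - 10λ + 9
Testing integer divisors of the constant term: p(1) = 0, so (λ - 1) is a factor:
p(λ) = (λ - 1)(λ² + λ - 9)
λ² + λ - 9 = 0  ⇒  λ = (-1 ± √((1)² - 4·(-9)))/2 = (-1 ± √(37))/2
  = (-1 + √37)/2,  (-1 - √37)/2
Eigenvalues: 1, (-1 + √37)/2, (-1 - √37)/2  (≈ 1, 2.541, -3.541)
The two irrational eigenvalues are distinct (simple), so each has alg. mult. = geom. mult. = 1.
λ=1: alg. mult. = 1, geom. mult. = 3 - rank(A - (1)I) = 3 - 2 = 1
Sum of geometric multiplicities equals n, so A has n independent eigenvectors.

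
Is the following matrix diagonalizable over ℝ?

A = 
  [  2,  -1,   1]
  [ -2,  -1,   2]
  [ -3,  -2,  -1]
No

Characteristic polynomial: det(λI - A) = λ³ + 2λ - 19
By the rational root theorem any rational root is an integer dividing 19; none of those is a root, so p(λ) has no rational roots and hence (being an irreducible cubic) no repeated roots.
Discriminant of the cubic: Δ = -9779
Δ < 0 ⇒ one real eigenvalue and a complex-conjugate pair: λ ≈ -1.21 + 2.528i, -1.21 - 2.528i, 2.419
Has complex eigenvalues (not diagonalizable over ℝ).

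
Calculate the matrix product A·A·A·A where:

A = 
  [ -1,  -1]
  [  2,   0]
A^4 = 
  [ -1,  -3]
  [  6,   2]

A² = A·A:
A²[1,1] = (-1)(-1) + (-1)(2) = -1
A²[1,2] = (-1)(-1) + (-1)(0) = 1
A²[2,1] = (2)(-1) + (0)(2) = -2
A²[2,2] = (2)(-1) + (0)(0) = -2
A² = 
  [ -1,   1]
  [ -2,  -2]

A^3 = A^2·A:
A^3[1,1] = (-1)(-1) + (1)(2) = 3
A^3[1,2] = (-1)(-1) + (1)(0) = 1
A^3[2,1] = (-2)(-1) + (-2)(2) = -2
A^3[2,2] = (-2)(-1) + (-2)(0) = 2
A^3 = 
  [  3,   1]
  [ -2,   2]

A^4 = A^3·A:
A^4[1,1] = (3)(-1) + (1)(2) = -1
A^4[1,2] = (3)(-1) + (1)(0) = -3
A^4[2,1] = (-2)(-1) + (2)(2) = 6
A^4[2,2] = (-2)(-1) + (2)(0) = 2
A^4 = 
  [ -1,  -3]
  [  6,   2]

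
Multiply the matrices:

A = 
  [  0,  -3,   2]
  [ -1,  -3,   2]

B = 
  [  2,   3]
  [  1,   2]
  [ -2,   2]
AB = 
  [ -7,  -2]
  [ -9,  -5]

A is 2×3 and B is 3×2, so AB is 2×2. Each entry is (row of A)·(column of B):
AB[1,1] = (0)(2) + (-3)(1) + (2)(-2) = -7
AB[1,2] = (0)(3) + (-3)(2) + (2)(2) = -2
AB[2,1] = (-1)(2) + (-3)(1) + (2)(-2) = -9
AB[2,2] = (-1)(3) + (-3)(2) + (2)(2) = -5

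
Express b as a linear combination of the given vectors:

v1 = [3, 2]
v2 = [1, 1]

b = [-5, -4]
c1 = -1, c2 = -2

b = -1·v1 + -2·v2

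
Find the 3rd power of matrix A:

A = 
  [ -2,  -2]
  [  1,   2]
A^3 = 
  [ -4,  -4]
  [  2,   4]

A² = A·A:
A²[1,1] = (-2)(-2) + (-2)(1) = 2
A²[1,2] = (-2)(-2) + (-2)(2) = 0
A²[2,1] = (1)(-2) + (2)(1) = 0
A²[2,2] = (1)(-2) + (2)(2) = 2
A² = 
  [  2,   0]
  [  0,   2]

A^3 = A^2·A:
A^3[1,1] = (2)(-2) + (0)(1) = -4
A^3[1,2] = (2)(-2) + (0)(2) = -4
A^3[2,1] = (0)(-2) + (2)(1) = 2
A^3[2,2] = (0)(-2) + (2)(2) = 4
A^3 = 
  [ -4,  -4]
  [  2,   4]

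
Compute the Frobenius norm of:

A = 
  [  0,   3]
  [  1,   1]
||A||_F = 3.317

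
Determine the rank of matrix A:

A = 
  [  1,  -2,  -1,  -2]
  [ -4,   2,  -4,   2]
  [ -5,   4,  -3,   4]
rank(A) = 2

Row reduce:
R2 → R2 + (4)·R1
R3 → R3 + (5)·R1
R3 → R3 - (1)·R2
REF = 
  [  1,  -2,  -1,  -2]
  [  0,  -6,  -8,  -6]
  [  0,   0,   0,   0]
Pivot columns: 1, 2 → 2 pivots.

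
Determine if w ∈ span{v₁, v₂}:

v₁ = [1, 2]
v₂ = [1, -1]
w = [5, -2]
Yes

Form the augmented matrix and row-reduce:
[v₁|v₂|w] = 
  [  1,   1,   5]
  [  2,  -1,  -2]
R2 → R2 - (2)·R1
REF = 
  [  1,   1,   5]
  [  0,  -3, -12]

No row of the form [0 0 | nonzero], so the system is consistent. Back-substitution gives c₁ = 1, c₂ = 4: w = (1)·v₁ + (4)·v₂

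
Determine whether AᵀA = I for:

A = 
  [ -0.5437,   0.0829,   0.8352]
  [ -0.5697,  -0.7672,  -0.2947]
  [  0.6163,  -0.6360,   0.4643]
Yes

AᵀA = 
  [  1,   0,  -0.0001]
  [  0,   1,   0]
  [ -0.0001,   0,   1]
≈ I (equal to I up to the 4-dp rounding of the entries)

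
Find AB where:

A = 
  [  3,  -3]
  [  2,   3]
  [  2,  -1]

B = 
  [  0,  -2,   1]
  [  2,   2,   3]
AB = 
  [ -6, -12,  -6]
  [  6,   2,  11]
  [ -2,  -6,  -1]

A is 3×2 and B is 2×3, so AB is 3×3. Each entry is (row of A)·(column of B):
AB[1,1] = (3)(0) + (-3)(2) = -6
AB[1,2] = (3)(-2) + (-3)(2) = -12
AB[1,3] = (3)(1) + (-3)(3) = -6
AB[2,1] = (2)(0) + (3)(2) = 6
AB[2,2] = (2)(-2) + (3)(2) = 2
AB[2,3] = (2)(1) + (3)(3) = 11
AB[3,1] = (2)(0) + (-1)(2) = -2
AB[3,2] = (2)(-2) + (-1)(2) = -6
AB[3,3] = (2)(1) + (-1)(3) = -1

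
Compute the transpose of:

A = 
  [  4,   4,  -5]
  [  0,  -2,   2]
Aᵀ = 
  [  4,   0]
  [  4,  -2]
  [ -5,   2]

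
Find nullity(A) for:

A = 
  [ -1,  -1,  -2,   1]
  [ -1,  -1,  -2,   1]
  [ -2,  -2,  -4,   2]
nullity(A) = 3

Row reduce:
R2 → R2 - (1)·R1
R3 → R3 - (2)·R1
REF = 
  [ -1,  -1,  -2,   1]
  [  0,   0,   0,   0]
  [  0,   0,   0,   0]
Pivot columns: 1 → 1 pivot.
rank(A) = 1, so nullity(A) = 4 - 1 = 3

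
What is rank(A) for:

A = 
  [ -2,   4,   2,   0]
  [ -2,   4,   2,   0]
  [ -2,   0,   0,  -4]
rank(A) = 2

Row reduce:
R2 → R2 - (1)·R1
R3 → R3 - (1)·R1
Swap R2 ↔ R3
REF = 
  [ -2,   4,   2,   0]
  [  0,  -4,  -2,  -4]
  [  0,   0,   0,   0]
Pivot columns: 1, 2 → 2 pivots.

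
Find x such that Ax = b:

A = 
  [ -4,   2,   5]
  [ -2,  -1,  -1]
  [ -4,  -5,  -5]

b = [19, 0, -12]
Row reduce the augmented matrix [A|b]:
R2 → R2 - (1/2)·R1
R3 → R3 - (1)·R1
R3 → R3 - (7/2)·R2
REF = 
  [   -4,     2,     5,    19]
  [    0,    -2,  -7/2, -19/2]
  [    0,     0,   9/4,   9/4]

Back-substitution:
x₃ = (9/4) / (9/4) = 1
x₂ = (-19/2 - (-7/2)(1)) / (-2) = 3
x₁ = (19 - (2)(3) - (5)(1)) / (-4) = -2

x = [-2, 3, 1]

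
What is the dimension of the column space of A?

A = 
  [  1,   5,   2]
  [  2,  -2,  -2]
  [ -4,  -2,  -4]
Row reduce:
R2 → R2 - (2)·R1
R3 → R3 + (4)·R1
R3 → R3 + (3/2)·R2
REF = 
  [  1,   5,   2]
  [  0, -12,  -6]
  [  0,   0,  -5]
Pivot columns: 1, 2, 3 → 3 pivots.
dim(Col(A)) = number of pivot columns = 3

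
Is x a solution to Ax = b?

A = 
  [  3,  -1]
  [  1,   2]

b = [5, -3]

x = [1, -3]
No

Ax = [6, -5] ≠ b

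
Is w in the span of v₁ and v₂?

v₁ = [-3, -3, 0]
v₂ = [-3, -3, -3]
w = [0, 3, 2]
No

Form the augmented matrix and row-reduce:
[v₁|v₂|w] = 
  [ -3,  -3,   0]
  [ -3,  -3,   3]
  [  0,  -3,   2]
R2 → R2 - (1)·R1
Swap R2 ↔ R3
REF = 
  [ -3,  -3,   0]
  [  0,  -3,   2]
  [  0,   0,   3]

Row 3 reads [0 0 | 3], i.e. 0 = 3, so the system is inconsistent and w ∉ span{v₁, v₂}.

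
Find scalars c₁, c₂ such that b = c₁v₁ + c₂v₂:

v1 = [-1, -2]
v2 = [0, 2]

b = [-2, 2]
c1 = 2, c2 = 3

b = 2·v1 + 3·v2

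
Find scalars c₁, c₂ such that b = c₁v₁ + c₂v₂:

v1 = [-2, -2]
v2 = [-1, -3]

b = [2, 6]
c1 = 0, c2 = -2

b = 0·v1 + -2·v2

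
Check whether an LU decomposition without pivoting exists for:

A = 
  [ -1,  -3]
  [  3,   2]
Yes.
A[1,1] = -1 ≠ 0, so Gaussian elimination proceeds without a row swap: multiplier ℓ₂₁ = (3)/(-1) = -3, and U[2,2] = 2 - (-3)(-3) = -7.
L = 
  [  1,   0]
  [ -3,   1]
U = 
  [ -1,  -3]
  [  0,  -7]
Check row 2 of LU: [(-3)(-1), (-3)(-3) + (-7)] = [3, 2] = row 2 of A ✓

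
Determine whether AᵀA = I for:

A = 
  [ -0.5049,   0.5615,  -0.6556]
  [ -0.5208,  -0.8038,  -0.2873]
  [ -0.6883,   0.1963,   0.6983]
Yes

AᵀA = 
  [  0.9999,   0,   0]
  [  0,   0.9999,  -0.0001]
  [  0,  -0.0001,   1]
≈ I (equal to I up to the 4-dp rounding of the entries)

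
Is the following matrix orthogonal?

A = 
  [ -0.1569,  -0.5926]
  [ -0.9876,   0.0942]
No

AᵀA = 
  [  1,  -0.0001]
  [ -0.0001,   0.3600]
≠ I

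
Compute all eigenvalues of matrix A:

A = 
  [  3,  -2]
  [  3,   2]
tr(A) = 5, det(A) = 12
Characteristic polynomial: λ² - tr(A)λ + det(A) = λ² - 5λ + 12
λ² - 5λ + 12 = 0  ⇒  λ = (5 ± √((-5)² - 4·(12)))/2 = (5 ± √(-23))/2
  = (5 + i√23)/2,  (5 - i√23)/2

λ = (5 + i√23)/2, (5 - i√23)/2  (≈ 2.5 + 2.398i, 2.5 - 2.398i)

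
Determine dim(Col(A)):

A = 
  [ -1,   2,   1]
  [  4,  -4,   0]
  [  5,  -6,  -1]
dim(Col(A)) = 2

Row reduce:
R2 → R2 + (4)·R1
R3 → R3 + (5)·R1
R3 → R3 - (1)·R2
REF = 
  [ -1,   2,   1]
  [  0,   4,   4]
  [  0,   0,   0]
Pivot columns: 1, 2 → 2 pivots.
dim(Col(A)) = number of pivot columns = 2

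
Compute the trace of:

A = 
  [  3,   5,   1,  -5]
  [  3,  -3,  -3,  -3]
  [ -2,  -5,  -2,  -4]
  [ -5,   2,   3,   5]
3

tr(A) = 3 + -3 + -2 + 5 = 3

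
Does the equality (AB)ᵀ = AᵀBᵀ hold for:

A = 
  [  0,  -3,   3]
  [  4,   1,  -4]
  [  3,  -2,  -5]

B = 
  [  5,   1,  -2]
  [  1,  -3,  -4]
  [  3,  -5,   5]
No

(AB)ᵀ = 
  [  6,   9,  -2]
  [ -6,  21,  34]
  [ 27, -32, -23]

AᵀBᵀ = 
  [ -2, -24,  -5]
  [-10,   2, -24]
  [ 21,  35,   4]

The two matrices differ, so (AB)ᵀ ≠ AᵀBᵀ in general. The correct identity is (AB)ᵀ = BᵀAᵀ.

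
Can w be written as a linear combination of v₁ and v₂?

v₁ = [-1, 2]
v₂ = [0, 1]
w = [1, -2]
Yes

Form the augmented matrix and row-reduce:
[v₁|v₂|w] = 
  [ -1,   0,   1]
  [  2,   1,  -2]
R2 → R2 + (2)·R1
REF = 
  [ -1,   0,   1]
  [  0,   1,   0]

No row of the form [0 0 | nonzero], so the system is consistent. Back-substitution gives c₁ = -1, c₂ = 0: w = (-1)·v₁ + (0)·v₂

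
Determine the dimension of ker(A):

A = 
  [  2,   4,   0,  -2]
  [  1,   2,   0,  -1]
nullity(A) = 3

Row reduce:
R2 → R2 - (1/2)·R1
REF = 
  [  2,   4,   0,  -2]
  [  0,   0,   0,   0]
Pivot columns: 1 → 1 pivot.
rank(A) = 1, so nullity(A) = 4 - 1 = 3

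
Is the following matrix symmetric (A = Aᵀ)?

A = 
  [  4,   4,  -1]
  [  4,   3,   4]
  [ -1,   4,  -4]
Yes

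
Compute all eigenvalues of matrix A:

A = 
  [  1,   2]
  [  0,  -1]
tr(A) = 0, det(A) = -1
Characteristic polynomial: λ² - tr(A)λ + det(A) = λ² - 1
λ² - 1 = (λ + 1)(λ - 1)

λ = 1, -1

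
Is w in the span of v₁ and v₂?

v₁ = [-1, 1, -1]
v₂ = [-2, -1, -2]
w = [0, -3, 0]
Yes

Form the augmented matrix and row-reduce:
[v₁|v₂|w] = 
  [ -1,  -2,   0]
  [  1,  -1,  -3]
  [ -1,  -2,   0]
R2 → R2 + (1)·R1
R3 → R3 - (1)·R1
REF = 
  [ -1,  -2,   0]
  [  0,  -3,  -3]
  [  0,   0,   0]

No row of the form [0 0 | nonzero], so the system is consistent. Back-substitution gives c₁ = -2, c₂ = 1: w = (-2)·v₁ + (1)·v₂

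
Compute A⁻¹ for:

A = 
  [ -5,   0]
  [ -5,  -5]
det(A) = (-5)(-5) - (0)(-5) = 25
For a 2×2 matrix, A⁻¹ = (1/det(A)) · [[d, -b], [-c, a]]
    = (1/25) · [[-5, 0], [5, -5]]

A⁻¹ = 
  [-1/5,    0]
  [ 1/5, -1/5]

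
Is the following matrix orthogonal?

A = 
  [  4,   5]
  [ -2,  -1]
No

AᵀA = 
  [ 20,  22]
  [ 22,  26]
≠ I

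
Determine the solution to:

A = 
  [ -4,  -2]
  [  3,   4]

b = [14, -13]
Row reduce the augmented matrix [A|b]:
R2 → R2 + (3/4)·R1
REF = 
  [  -4,   -2,   14]
  [   0,  5/2, -5/2]

Back-substitution:
x₂ = (-5/2) / (5/2) = -1
x₁ = (14 - (-2)(-1)) / (-4) = -3

x = [-3, -1]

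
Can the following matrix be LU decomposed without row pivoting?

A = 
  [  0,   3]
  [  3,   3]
No.
A[1,1] = 0 but A[2,1] = 3 ≠ 0. Any LU with L unit lower triangular has (LU)[1,1] = U[1,1] and (LU)[2,1] = L[2,1]·U[1,1]; matching A forces U[1,1] = 0, which then forces (LU)[2,1] = 0 ≠ 3. A row swap (pivoting) is required.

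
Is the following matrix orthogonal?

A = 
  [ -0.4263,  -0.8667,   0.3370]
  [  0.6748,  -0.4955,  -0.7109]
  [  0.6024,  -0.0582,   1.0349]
No

AᵀA = 
  [  1,   0.0001,   0]
  [  0.0001,   1.0001,  -0.0001]
  [  0,  -0.0001,   1.6900]
≠ I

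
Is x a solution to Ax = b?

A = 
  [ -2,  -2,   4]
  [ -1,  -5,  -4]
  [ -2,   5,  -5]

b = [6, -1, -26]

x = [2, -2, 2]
No

Ax = [8, 0, -24] ≠ b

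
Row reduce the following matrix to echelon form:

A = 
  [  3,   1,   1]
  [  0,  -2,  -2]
Row operations:
No row operations needed (already in echelon form).

Resulting echelon form:
REF = 
  [  3,   1,   1]
  [  0,  -2,  -2]

Rank = 2 (number of non-zero pivot rows).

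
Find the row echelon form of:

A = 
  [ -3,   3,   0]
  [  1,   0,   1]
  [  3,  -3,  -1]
Row operations:
R2 → R2 + (1/3)·R1
R3 → R3 + (1)·R1

Resulting echelon form:
REF = 
  [ -3,   3,   0]
  [  0,   1,   1]
  [  0,   0,  -1]

Rank = 3 (number of non-zero pivot rows).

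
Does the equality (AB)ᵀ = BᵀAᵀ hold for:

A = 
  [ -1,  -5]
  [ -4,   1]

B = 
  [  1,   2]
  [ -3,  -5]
Yes

(AB)ᵀ = 
  [ 14,  -7]
  [ 23, -13]

BᵀAᵀ = 
  [ 14,  -7]
  [ 23, -13]

Both sides are equal — this is the standard identity (AB)ᵀ = BᵀAᵀ, which holds for all A, B.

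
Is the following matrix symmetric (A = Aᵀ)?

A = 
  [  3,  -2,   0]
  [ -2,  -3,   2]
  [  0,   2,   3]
Yes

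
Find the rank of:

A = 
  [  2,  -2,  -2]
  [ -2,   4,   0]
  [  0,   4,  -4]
rank(A) = 2

Row reduce:
R2 → R2 + (1)·R1
R3 → R3 - (2)·R2
REF = 
  [  2,  -2,  -2]
  [  0,   2,  -2]
  [  0,   0,   0]
Pivot columns: 1, 2 → 2 pivots.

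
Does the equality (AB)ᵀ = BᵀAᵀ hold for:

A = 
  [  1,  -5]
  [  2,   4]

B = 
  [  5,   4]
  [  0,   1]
Yes

(AB)ᵀ = 
  [  5,  10]
  [ -1,  12]

BᵀAᵀ = 
  [  5,  10]
  [ -1,  12]

Both sides are equal — this is the standard identity (AB)ᵀ = BᵀAᵀ, which holds for all A, B.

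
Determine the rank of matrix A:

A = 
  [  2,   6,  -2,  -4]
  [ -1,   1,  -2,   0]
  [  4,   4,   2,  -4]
rank(A) = 2

Row reduce:
R2 → R2 + (1/2)·R1
R3 → R3 - (2)·R1
R3 → R3 + (2)·R2
REF = 
  [  2,   6,  -2,  -4]
  [  0,   4,  -3,  -2]
  [  0,   0,   0,   0]
Pivot columns: 1, 2 → 2 pivots.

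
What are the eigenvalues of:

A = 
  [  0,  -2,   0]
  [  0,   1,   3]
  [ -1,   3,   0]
λ = -2, (3 + √21)/2, (3 - √21)/2  (≈ -2, 3.791, -0.7913)

Characteristic polynomial: det(λI - A) = λ³ - λ² - 9λ - 6
Testing integer divisors of the constant term: p(-2) = 0, so (λ + 2) is a factor:
p(λ) = (λ + 2)(λ² - 3λ - 3)
λ² - 3λ - 3 = 0  ⇒  λ = (3 ± √((-3)² - 4·(-3)))/2 = (3 ± √(21))/2
  = (3 + √21)/2,  (3 - √21)/2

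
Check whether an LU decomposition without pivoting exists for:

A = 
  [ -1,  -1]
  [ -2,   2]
Yes.
A[1,1] = -1 ≠ 0, so Gaussian elimination proceeds without a row swap: multiplier ℓ₂₁ = (-2)/(-1) = 2, and U[2,2] = 2 - (2)(-1) = 4.
L = 
  [  1,   0]
  [  2,   1]
U = 
  [ -1,  -1]
  [  0,   4]
Check row 2 of LU: [(2)(-1), (2)(-1) + 4] = [-2, 2] = row 2 of A ✓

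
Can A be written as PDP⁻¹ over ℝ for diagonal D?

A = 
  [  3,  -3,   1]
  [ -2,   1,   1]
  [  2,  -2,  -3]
Yes

Characteristic polynomial: det(λI - A) = λ³ - λ² - 15λ - 11
By the rational root theorem any rational root is an integer dividing 11; none of those is a root, so p(λ) has no rational roots and hence (being an irreducible cubic) no repeated roots.
Discriminant of the cubic: Δ = 7444
Δ > 0 ⇒ three distinct real eigenvalues: λ ≈ -2.881, -0.8133, 4.694
Three distinct real eigenvalues, so A has 3 independent eigenvectors.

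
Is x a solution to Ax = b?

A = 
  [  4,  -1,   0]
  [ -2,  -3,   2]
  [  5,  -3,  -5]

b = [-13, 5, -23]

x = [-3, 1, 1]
Yes

Ax = [-13, 5, -23] = b ✓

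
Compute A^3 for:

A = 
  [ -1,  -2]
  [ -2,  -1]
A² = A·A:
A²[1,1] = (-1)(-1) + (-2)(-2) = 5
A²[1,2] = (-1)(-2) + (-2)(-1) = 4
A²[2,1] = (-2)(-1) + (-1)(-2) = 4
A²[2,2] = (-2)(-2) + (-1)(-1) = 5
A² = 
  [  5,   4]
  [  4,   5]

A^3 = A^2·A:
A^3[1,1] = (5)(-1) + (4)(-2) = -13
A^3[1,2] = (5)(-2) + (4)(-1) = -14
A^3[2,1] = (4)(-1) + (5)(-2) = -14
A^3[2,2] = (4)(-2) + (5)(-1) = -13
A^3 = 
  [-13, -14]
  [-14, -13]

Therefore
A^3 = 
  [-13, -14]
  [-14, -13]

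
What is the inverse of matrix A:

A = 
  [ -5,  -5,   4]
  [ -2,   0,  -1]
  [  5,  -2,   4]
det(A) = (-5)·((0)(4) - (-1)(-2)) - (-5)·((-2)(4) - (-1)(5)) + (4)·((-2)(-2) - (0)(5))
  = (-5)(-2) - (-5)(-3) + (4)(4)
  = 11
det(A) = 11 ≠ 0, so A is invertible.

Cofactors Cᵢⱼ = (-1)ⁱ⁺ʲ·Mᵢⱼ:
C = 
  [ -2,   3,   4]
  [ 12, -40, -35]
  [  5, -13, -10]

adj(A) = Cᵀ:
adj(A) = 
  [ -2,  12,   5]
  [  3, -40, -13]
  [  4, -35, -10]

A⁻¹ = (1/11) · adj(A):
A⁻¹ = 
  [ -2/11,  12/11,   5/11]
  [  3/11, -40/11, -13/11]
  [  4/11, -35/11, -10/11]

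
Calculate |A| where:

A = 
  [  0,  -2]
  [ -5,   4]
For a 2×2 matrix, det = ad - bc = (0)(4) - (-2)(-5) = -10

det(A) = -10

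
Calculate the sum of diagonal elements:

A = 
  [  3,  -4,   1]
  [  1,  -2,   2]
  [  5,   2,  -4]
-3

tr(A) = 3 + -2 + -4 = -3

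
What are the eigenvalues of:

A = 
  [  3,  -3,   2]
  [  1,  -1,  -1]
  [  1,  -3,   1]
Characteristic polynomial: det(λI - A) = λ³ - 3λ² - 3λ + 10
Testing integer divisors of the constant term: p(2) = 0, so (λ - 2) is a factor:
p(λ) = (λ - 2)(λ² - λ - 5)
λ² - λ - 5 = 0  ⇒  λ = (1 ± √((-1)² - 4·(-5)))/2 = (1 ± √(21))/2
  = (1 + √21)/2,  (1 - √21)/2

λ = 2, (1 + √21)/2, (1 - √21)/2  (≈ 2, 2.791, -1.791)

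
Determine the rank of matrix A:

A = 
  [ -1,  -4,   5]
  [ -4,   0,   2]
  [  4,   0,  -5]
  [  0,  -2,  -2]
rank(A) = 3

Row reduce:
R2 → R2 - (4)·R1
R3 → R3 + (4)·R1
R3 → R3 + (1)·R2
R4 → R4 + (1/8)·R2
R4 → R4 - (17/12)·R3
REF = 
  [ -1,  -4,   5]
  [  0,  16, -18]
  [  0,   0,  -3]
  [  0,   0,   0]
Pivot columns: 1, 2, 3 → 3 pivots.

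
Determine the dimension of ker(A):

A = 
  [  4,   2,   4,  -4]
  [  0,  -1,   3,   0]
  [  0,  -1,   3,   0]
nullity(A) = 2

Row reduce:
R3 → R3 - (1)·R2
REF = 
  [  4,   2,   4,  -4]
  [  0,  -1,   3,   0]
  [  0,   0,   0,   0]
Pivot columns: 1, 2 → 2 pivots.
rank(A) = 2, so nullity(A) = 4 - 2 = 2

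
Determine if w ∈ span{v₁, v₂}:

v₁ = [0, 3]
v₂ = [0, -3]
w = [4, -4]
No

Form the augmented matrix and row-reduce:
[v₁|v₂|w] = 
  [  0,   0,   4]
  [  3,  -3,  -4]
Swap R1 ↔ R2
REF = 
  [  3,  -3,  -4]
  [  0,   0,   4]

Row 2 reads [0 0 | 4], i.e. 0 = 4, so the system is inconsistent and w ∉ span{v₁, v₂}.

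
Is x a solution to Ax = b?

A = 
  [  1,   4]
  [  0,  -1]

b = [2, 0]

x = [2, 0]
Yes

Ax = [2, 0] = b ✓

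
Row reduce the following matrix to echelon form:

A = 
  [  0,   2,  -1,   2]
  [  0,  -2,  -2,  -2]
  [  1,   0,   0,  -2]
Row operations:
Swap R1 ↔ R3
R3 → R3 + (1)·R2

Resulting echelon form:
REF = 
  [  1,   0,   0,  -2]
  [  0,  -2,  -2,  -2]
  [  0,   0,  -3,   0]

Rank = 3 (number of non-zero pivot rows).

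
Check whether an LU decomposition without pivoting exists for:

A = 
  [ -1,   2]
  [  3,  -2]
Yes.
A[1,1] = -1 ≠ 0, so Gaussian elimination proceeds without a row swap: multiplier ℓ₂₁ = (3)/(-1) = -3, and U[2,2] = -2 - (-3)(2) = 4.
L = 
  [  1,   0]
  [ -3,   1]
U = 
  [ -1,   2]
  [  0,   4]
Check row 2 of LU: [(-3)(-1), (-3)(2) + 4] = [3, -2] = row 2 of A ✓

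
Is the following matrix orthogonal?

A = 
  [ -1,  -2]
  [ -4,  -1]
No

AᵀA = 
  [ 17,   6]
  [  6,   5]
≠ I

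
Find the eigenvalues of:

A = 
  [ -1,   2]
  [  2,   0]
λ = (-1 + √17)/2, (-1 - √17)/2  (≈ 1.562, -2.562)

tr(A) = -1, det(A) = -4
Characteristic polynomial: λ² - tr(A)λ + det(A) = λ² + λ - 4
λ² + λ - 4 = 0  ⇒  λ = (-1 ± √((1)² - 4·(-4)))/2 = (-1 ± √(17))/2
  = (-1 + √17)/2,  (-1 - √17)/2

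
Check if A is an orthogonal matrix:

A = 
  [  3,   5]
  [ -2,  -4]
No

AᵀA = 
  [ 13,  23]
  [ 23,  41]
≠ I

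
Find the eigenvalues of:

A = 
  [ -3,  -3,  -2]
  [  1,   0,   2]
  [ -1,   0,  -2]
λ = 0, (-5 + i√3)/2, (-5 - i√3)/2  (≈ 0, -2.5 + 0.866i, -2.5 - 0.866i)

Characteristic polynomial: det(λI - A) = λ³ + 5λ² + 7λ
The constant term is 0, so λ = 0 is a root: p(λ) = λ(λ² + 5λ + 7)
λ² + 5λ + 7 = 0  ⇒  λ = (-5 ± √((5)² - 4·(7)))/2 = (-5 ± √(-3))/2
  = (-5 + i√3)/2,  (-5 - i√3)/2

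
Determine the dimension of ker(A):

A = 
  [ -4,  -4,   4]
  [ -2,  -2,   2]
nullity(A) = 2

Row reduce:
R2 → R2 - (1/2)·R1
REF = 
  [ -4,  -4,   4]
  [  0,   0,   0]
Pivot columns: 1 → 1 pivot.
rank(A) = 1, so nullity(A) = 3 - 1 = 2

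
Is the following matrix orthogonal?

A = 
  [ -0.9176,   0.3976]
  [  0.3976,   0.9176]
Yes

AᵀA = 
  [  1.0001,   0]
  [  0,   1.0001]
≈ I (equal to I up to the 4-dp rounding of the entries)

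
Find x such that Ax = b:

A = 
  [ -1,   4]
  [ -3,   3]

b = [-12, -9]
x = [0, -3]

Row reduce the augmented matrix [A|b]:
R2 → R2 - (3)·R1
REF = 
  [ -1,   4, -12]
  [  0,  -9,  27]

Back-substitution:
x₂ = 27 / (-9) = -3
x₁ = (-12 - (4)(-3)) / (-1) = 0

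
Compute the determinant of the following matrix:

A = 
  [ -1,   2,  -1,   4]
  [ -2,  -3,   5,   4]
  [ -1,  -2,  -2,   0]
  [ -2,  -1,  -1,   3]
Cofactor expansion along row 1: det(A) = a₁₁M₁₁ - a₁₂M₁₂ + a₁₃M₁₃ - a₁₄M₁₄

M₁₁ = det[[-3, 5, 4]; [-2, -2, 0]; [-1, -1, 3]]
  = (-3)·((-2)(3) - (0)(-1)) - (5)·((-2)(3) - (0)(-1)) + (4)·((-2)(-1) - (-2)(-1))
  = (-3)(-6) - (5)(-6) + (4)(0)
  = 48
M₁₂ = det[[-2, 5, 4]; [-1, -2, 0]; [-2, -1, 3]]
  = (-2)·((-2)(3) - (0)(-1)) - (5)·((-1)(3) - (0)(-2)) + (4)·((-1)(-1) - (-2)(-2))
  = (-2)(-6) - (5)(-3) + (4)(-3)
  = 15
M₁₃ = det[[-2, -3, 4]; [-1, -2, 0]; [-2, -1, 3]]
  = (-2)·((-2)(3) - (0)(-1)) - (-3)·((-1)(3) - (0)(-2)) + (4)·((-1)(-1) - (-2)(-2))
  = (-2)(-6) - (-3)(-3) + (4)(-3)
  = -9
M₁₄ = det[[-2, -3, 5]; [-1, -2, -2]; [-2, -1, -1]]
  = (-2)·((-2)(-1) - (-2)(-1)) - (-3)·((-1)(-1) - (-2)(-2)) + (5)·((-1)(-1) - (-2)(-2))
  = (-2)(0) - (-3)(-3) + (5)(-3)
  = -24

det(A) = (-1)(48) - (2)(15) + (-1)(-9) - (4)(-24) = 27

det(A) = 27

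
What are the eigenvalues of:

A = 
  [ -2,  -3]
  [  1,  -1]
λ = (-3 + i√11)/2, (-3 - i√11)/2  (≈ -1.5 + 1.658i, -1.5 - 1.658i)

tr(A) = -3, det(A) = 5
Characteristic polynomial: λ² - tr(A)λ + det(A) = λ² + 3λ + 5
λ² + 3λ + 5 = 0  ⇒  λ = (-3 ± √((3)² - 4·(5)))/2 = (-3 ± √(-11))/2
  = (-3 + i√11)/2,  (-3 - i√11)/2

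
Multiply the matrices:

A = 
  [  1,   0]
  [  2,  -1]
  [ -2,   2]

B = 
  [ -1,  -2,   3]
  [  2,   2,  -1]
AB = 
  [ -1,  -2,   3]
  [ -4,  -6,   7]
  [  6,   8,  -8]

A is 3×2 and B is 2×3, so AB is 3×3. Each entry is (row of A)·(column of B):
AB[1,1] = (1)(-1) + (0)(2) = -1
AB[1,2] = (1)(-2) + (0)(2) = -2
AB[1,3] = (1)(3) + (0)(-1) = 3
AB[2,1] = (2)(-1) + (-1)(2) = -4
AB[2,2] = (2)(-2) + (-1)(2) = -6
AB[2,3] = (2)(3) + (-1)(-1) = 7
AB[3,1] = (-2)(-1) + (2)(2) = 6
AB[3,2] = (-2)(-2) + (2)(2) = 8
AB[3,3] = (-2)(3) + (2)(-1) = -8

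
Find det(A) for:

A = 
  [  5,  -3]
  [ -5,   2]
-5

For a 2×2 matrix, det = ad - bc = (5)(2) - (-3)(-5) = -5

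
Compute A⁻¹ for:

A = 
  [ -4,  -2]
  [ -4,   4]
det(A) = (-4)(4) - (-2)(-4) = -24
For a 2×2 matrix, A⁻¹ = (1/det(A)) · [[d, -b], [-c, a]]
    = (-1/24) · [[4, 2], [4, -4]]

A⁻¹ = 
  [ -1/6, -1/12]
  [ -1/6,   1/6]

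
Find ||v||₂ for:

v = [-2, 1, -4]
4.583

||v||₂ = √((-2)² + (1)² + (-4)²) = √21 = 4.583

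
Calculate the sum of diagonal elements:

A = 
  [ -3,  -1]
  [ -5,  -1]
-4

tr(A) = -3 + -1 = -4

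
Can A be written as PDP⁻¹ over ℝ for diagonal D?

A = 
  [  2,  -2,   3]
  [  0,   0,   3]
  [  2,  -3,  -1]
No

Characteristic polynomial: det(λI - A) = λ³ - λ² + λ - 6
Testing integer divisors of the constant term: p(2) = 0, so (λ - 2) is a factor:
p(λ) = (λ - 2)(λ² + λ + 3)
λ² + λ + 3 = 0  ⇒  λ = (-1 ± √((1)² - 4·(3)))/2 = (-1 ± √(-11))/2
  = (-1 + i√11)/2,  (-1 - i√11)/2
Eigenvalues: 2, (-1 + i√11)/2, (-1 - i√11)/2  (≈ 2, -0.5 + 1.658i, -0.5 - 1.658i)
Has complex eigenvalues (not diagonalizable over ℝ).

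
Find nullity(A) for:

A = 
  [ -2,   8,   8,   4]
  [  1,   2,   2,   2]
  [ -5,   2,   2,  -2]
nullity(A) = 2

Row reduce:
R2 → R2 + (1/2)·R1
R3 → R3 - (5/2)·R1
R3 → R3 + (3)·R2
REF = 
  [ -2,   8,   8,   4]
  [  0,   6,   6,   4]
  [  0,   0,   0,   0]
Pivot columns: 1, 2 → 2 pivots.
rank(A) = 2, so nullity(A) = 4 - 2 = 2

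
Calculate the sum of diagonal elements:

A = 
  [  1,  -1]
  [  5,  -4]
-3

tr(A) = 1 + -4 = -3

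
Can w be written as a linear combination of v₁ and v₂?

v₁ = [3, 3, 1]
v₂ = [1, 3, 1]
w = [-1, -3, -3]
No

Form the augmented matrix and row-reduce:
[v₁|v₂|w] = 
  [  3,   1,  -1]
  [  3,   3,  -3]
  [  1,   1,  -3]
R2 → R2 - (1)·R1
R3 → R3 - (1/3)·R1
R3 → R3 - (1/3)·R2
REF = 
  [  3,   1,  -1]
  [  0,   2,  -2]
  [  0,   0,  -2]

Row 3 reads [0 0 | -2], i.e. 0 = -2, so the system is inconsistent and w ∉ span{v₁, v₂}.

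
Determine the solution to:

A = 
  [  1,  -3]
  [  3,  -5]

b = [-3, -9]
Row reduce the augmented matrix [A|b]:
R2 → R2 - (3)·R1
REF = 
  [  1,  -3,  -3]
  [  0,   4,   0]

Back-substitution:
x₂ = 0 / 4 = 0
x₁ = (-3 - (-3)(0)) / 1 = -3

x = [-3, 0]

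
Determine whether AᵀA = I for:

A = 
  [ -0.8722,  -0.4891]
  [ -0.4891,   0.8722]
Yes

AᵀA = 
  [  1,   0]
  [  0,   1]
≈ I (equal to I up to the 4-dp rounding of the entries)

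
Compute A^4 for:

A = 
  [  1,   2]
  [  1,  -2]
A² = A·A:
A²[1,1] = (1)(1) + (2)(1) = 3
A²[1,2] = (1)(2) + (2)(-2) = -2
A²[2,1] = (1)(1) + (-2)(1) = -1
A²[2,2] = (1)(2) + (-2)(-2) = 6
A² = 
  [  3,  -2]
  [ -1,   6]

A^3 = A^2·A:
A^3[1,1] = (3)(1) + (-2)(1) = 1
A^3[1,2] = (3)(2) + (-2)(-2) = 10
A^3[2,1] = (-1)(1) + (6)(1) = 5
A^3[2,2] = (-1)(2) + (6)(-2) = -14
A^3 = 
  [  1,  10]
  [  5, -14]

A^4 = A^3·A:
A^4[1,1] = (1)(1) + (10)(1) = 11
A^4[1,2] = (1)(2) + (10)(-2) = -18
A^4[2,1] = (5)(1) + (-14)(1) = -9
A^4[2,2] = (5)(2) + (-14)(-2) = 38
A^4 = 
  [ 11, -18]
  [ -9,  38]

Therefore
A^4 = 
  [ 11, -18]
  [ -9,  38]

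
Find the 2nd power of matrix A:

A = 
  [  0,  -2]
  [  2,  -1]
A² = A·A:
A²[1,1] = (0)(0) + (-2)(2) = -4
A²[1,2] = (0)(-2) + (-2)(-1) = 2
A²[2,1] = (2)(0) + (-1)(2) = -2
A²[2,2] = (2)(-2) + (-1)(-1) = -3
A² = 
  [ -4,   2]
  [ -2,  -3]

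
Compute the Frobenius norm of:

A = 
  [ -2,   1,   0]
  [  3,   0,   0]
||A||_F = 3.742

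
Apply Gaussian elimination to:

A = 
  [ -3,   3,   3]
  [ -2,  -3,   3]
Row operations:
R2 → R2 - (2/3)·R1

Resulting echelon form:
REF = 
  [ -3,   3,   3]
  [  0,  -5,   1]

Rank = 2 (number of non-zero pivot rows).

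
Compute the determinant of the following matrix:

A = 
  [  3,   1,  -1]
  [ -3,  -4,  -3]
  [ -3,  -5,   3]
-66

Cofactor expansion along row 1:
det(A) = (3)·((-4)(3) - (-3)(-5)) - (1)·((-3)(3) - (-3)(-3)) + (-1)·((-3)(-5) - (-4)(-3))
  = (3)(-27) - (1)(-18) + (-1)(3)
  = -66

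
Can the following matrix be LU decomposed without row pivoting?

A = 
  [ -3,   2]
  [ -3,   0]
Yes.
A[1,1] = -3 ≠ 0, so Gaussian elimination proceeds without a row swap: multiplier ℓ₂₁ = (-3)/(-3) = 1, and U[2,2] = 0 - (1)(2) = -2.
L = 
  [  1,   0]
  [  1,   1]
U = 
  [ -3,   2]
  [  0,  -2]
Check row 2 of LU: [(1)(-3), (1)(2) + (-2)] = [-3, 0] = row 2 of A ✓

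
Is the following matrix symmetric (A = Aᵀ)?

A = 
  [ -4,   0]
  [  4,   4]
No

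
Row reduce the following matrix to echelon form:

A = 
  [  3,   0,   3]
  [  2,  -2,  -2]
Row operations:
R2 → R2 - (2/3)·R1

Resulting echelon form:
REF = 
  [  3,   0,   3]
  [  0,  -2,  -4]

Rank = 2 (number of non-zero pivot rows).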